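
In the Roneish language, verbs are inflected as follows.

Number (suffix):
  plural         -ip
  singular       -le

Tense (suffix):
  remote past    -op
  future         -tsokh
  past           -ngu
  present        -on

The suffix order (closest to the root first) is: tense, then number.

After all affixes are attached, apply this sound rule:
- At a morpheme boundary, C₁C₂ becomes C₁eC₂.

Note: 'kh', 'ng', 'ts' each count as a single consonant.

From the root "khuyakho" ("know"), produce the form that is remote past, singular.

Attach tense remote past -op → khuyakhoop.
Attach number singular -le → khuyakhoople.
Apply epenthesis: khuyakhoople → khuyakhoopele.

khuyakhoopele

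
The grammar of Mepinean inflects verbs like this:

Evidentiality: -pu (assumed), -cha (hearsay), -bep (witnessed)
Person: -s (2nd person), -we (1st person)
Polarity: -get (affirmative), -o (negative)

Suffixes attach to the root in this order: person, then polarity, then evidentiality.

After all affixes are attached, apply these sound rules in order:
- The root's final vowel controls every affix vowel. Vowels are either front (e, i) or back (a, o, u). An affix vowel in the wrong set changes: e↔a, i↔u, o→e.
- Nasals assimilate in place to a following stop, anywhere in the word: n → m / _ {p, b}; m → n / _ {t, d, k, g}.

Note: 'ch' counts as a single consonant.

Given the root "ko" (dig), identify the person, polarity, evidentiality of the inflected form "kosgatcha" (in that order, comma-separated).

Segment: ko-s-get-cha.
person: -s → 2nd person.
polarity: -get → affirmative.
evidentiality: -cha → hearsay.

2nd person, affirmative, hearsay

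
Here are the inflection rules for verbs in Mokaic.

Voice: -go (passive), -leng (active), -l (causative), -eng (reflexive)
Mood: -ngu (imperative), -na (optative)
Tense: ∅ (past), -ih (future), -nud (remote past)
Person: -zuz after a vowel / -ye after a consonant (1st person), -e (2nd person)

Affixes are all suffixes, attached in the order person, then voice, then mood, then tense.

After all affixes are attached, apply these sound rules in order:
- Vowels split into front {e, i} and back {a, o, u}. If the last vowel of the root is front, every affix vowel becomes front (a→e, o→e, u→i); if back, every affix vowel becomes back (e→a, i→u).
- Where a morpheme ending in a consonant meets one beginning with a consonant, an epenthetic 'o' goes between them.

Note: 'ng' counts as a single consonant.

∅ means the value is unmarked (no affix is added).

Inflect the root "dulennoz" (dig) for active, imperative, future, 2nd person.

Attach person 2nd person -e → dulennoze.
Attach voice active -leng → dulennozeleng.
Attach mood imperative -ngu → dulennozelengngu.
Attach tense future -ih → dulennozelengnguih.
Apply vowel harmony: dulennozelengnguih → dulennozalangnguuh.
Apply epenthesis: dulennozalangnguuh → dulennozalangonguuh.

dulennozalangonguuh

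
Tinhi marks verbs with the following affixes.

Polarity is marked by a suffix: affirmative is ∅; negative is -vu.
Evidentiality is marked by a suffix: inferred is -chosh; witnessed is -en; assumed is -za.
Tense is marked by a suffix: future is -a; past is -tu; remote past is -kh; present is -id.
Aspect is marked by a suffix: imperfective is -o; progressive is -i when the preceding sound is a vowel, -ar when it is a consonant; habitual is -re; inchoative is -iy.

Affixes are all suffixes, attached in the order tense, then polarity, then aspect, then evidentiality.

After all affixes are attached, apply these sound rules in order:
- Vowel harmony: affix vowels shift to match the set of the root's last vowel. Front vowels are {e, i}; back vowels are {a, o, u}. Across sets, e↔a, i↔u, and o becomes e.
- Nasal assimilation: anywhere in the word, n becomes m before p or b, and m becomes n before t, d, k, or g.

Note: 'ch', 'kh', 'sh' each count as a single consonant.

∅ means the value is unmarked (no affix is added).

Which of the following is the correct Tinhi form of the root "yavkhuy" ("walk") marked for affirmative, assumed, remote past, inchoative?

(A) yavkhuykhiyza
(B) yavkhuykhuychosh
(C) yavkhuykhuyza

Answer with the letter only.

Attach tense remote past -kh → yavkhuykh.
polarity = affirmative: zero marking, form stays yavkhuykh.
Attach aspect inchoative -iy → yavkhuykhiy.
Attach evidentiality assumed -za → yavkhuykhiyza.
Apply vowel harmony: yavkhuykhiyza → yavkhuykhuyza.
Nasal assimilation: no change.
So the correct form is yavkhuykhuyza, option (C).
(A) yavkhuykhiyza is wrong: it fails to apply the sound rule(s).
(B) yavkhuykhuychosh is wrong: it uses inferred instead of assumed for evidentiality.

C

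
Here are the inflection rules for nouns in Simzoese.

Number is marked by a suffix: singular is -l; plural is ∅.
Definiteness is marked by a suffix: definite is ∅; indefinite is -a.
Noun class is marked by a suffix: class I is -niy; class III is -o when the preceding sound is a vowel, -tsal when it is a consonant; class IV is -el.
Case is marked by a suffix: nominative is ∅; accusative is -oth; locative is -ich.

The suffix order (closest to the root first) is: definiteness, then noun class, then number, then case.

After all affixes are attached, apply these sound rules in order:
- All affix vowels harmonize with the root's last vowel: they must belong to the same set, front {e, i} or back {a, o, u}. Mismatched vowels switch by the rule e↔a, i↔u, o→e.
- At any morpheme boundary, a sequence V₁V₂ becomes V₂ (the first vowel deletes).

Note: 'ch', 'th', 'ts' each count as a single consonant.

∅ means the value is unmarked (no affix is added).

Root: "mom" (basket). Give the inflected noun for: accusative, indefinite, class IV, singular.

momalloth

Attach definiteness indefinite -a → moma.
Attach noun class class IV -el → momael.
Attach number singular -l → momaell.
Attach case accusative -oth → momaelloth.
Apply vowel harmony: momaelloth → momaalloth.
Apply vowel deletion: momaalloth → momalloth.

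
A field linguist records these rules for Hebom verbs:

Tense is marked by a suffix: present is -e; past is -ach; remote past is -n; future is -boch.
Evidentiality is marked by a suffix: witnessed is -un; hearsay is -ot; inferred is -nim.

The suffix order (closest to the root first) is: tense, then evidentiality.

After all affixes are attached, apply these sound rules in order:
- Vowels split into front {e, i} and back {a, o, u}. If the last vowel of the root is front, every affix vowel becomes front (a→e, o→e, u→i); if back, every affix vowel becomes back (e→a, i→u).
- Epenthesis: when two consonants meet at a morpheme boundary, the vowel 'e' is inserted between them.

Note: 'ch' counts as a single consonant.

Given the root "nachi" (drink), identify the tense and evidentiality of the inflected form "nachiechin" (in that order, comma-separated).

Segment: nachi-ach-un.
tense: -ach → past.
evidentiality: -un → witnessed.

past, witnessed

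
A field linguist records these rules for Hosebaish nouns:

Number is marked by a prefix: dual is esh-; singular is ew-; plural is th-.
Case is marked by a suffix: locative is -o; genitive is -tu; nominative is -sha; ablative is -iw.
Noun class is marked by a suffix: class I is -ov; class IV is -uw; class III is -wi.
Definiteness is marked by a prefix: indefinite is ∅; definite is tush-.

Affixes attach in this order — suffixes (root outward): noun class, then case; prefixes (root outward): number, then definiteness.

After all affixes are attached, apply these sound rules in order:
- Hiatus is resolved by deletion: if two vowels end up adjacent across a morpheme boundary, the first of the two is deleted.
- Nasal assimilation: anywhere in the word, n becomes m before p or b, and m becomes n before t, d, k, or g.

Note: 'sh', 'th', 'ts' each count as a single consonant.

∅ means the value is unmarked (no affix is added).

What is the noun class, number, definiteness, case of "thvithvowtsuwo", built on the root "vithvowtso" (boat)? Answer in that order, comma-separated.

Segment: th-vithvowtso-uw-o.
noun class: -uw → class IV.
number: th- → plural.
definiteness: ∅ → indefinite.
case: -o → locative.

class IV, plural, indefinite, locative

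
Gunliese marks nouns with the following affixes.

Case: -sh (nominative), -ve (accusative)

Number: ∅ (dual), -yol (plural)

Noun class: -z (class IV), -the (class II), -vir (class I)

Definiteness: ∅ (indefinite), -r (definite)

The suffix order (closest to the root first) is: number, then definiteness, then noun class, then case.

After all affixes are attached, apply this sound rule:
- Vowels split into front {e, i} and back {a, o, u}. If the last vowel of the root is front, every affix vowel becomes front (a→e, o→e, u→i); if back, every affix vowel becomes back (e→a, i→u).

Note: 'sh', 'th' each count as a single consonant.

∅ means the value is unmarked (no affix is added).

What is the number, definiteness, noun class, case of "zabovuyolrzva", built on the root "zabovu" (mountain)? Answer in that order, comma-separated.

Segment: zabovu-yol-r-z-ve.
number: -yol → plural.
definiteness: -r → definite.
noun class: -z → class IV.
case: -ve → accusative.

plural, definite, class IV, accusative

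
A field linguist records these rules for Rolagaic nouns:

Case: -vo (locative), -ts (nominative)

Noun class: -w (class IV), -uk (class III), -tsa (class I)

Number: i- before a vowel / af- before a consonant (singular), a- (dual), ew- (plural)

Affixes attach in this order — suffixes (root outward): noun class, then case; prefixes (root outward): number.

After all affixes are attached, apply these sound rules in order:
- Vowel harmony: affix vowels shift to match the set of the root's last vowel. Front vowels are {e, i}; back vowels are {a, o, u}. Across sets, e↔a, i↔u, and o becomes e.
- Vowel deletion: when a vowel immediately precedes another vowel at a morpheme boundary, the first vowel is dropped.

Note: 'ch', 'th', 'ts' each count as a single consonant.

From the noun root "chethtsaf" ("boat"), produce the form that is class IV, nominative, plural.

awchethtsafwts

Attach noun class class IV -w → chethtsafw.
Attach case nominative -ts → chethtsafwts.
Attach number plural ew- → ewchethtsafwts.
Apply vowel harmony: ewchethtsafwts → awchethtsafwts.
Vowel deletion: no change.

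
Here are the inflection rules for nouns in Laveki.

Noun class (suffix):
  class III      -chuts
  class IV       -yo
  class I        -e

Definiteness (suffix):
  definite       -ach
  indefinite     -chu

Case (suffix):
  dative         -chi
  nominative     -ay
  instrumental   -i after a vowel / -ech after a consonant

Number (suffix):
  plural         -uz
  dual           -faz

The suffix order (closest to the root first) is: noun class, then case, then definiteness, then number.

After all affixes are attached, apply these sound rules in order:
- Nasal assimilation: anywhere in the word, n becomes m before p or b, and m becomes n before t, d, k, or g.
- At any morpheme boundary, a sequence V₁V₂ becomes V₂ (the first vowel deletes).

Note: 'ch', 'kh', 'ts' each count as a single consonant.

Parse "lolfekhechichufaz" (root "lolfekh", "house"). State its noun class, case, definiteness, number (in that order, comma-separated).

Segment: lolfekh-e-chi-chu-faz.
noun class: -e → class I.
case: -chi → dative.
definiteness: -chu → indefinite.
number: -faz → dual.

class I, dative, indefinite, dual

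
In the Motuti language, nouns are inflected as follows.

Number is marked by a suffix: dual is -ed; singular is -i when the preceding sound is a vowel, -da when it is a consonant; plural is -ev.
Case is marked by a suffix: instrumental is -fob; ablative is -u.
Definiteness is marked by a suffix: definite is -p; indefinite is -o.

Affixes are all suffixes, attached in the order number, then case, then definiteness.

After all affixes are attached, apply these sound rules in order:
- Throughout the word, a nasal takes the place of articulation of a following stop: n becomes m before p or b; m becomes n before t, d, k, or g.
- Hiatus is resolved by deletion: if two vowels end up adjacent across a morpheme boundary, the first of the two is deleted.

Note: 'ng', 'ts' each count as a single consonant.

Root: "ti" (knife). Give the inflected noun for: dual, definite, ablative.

Attach number dual -ed → tied.
Attach case ablative -u → tiedu.
Attach definiteness definite -p → tiedup.
Nasal assimilation: no change.
Apply vowel deletion: tiedup → tedup.

tedup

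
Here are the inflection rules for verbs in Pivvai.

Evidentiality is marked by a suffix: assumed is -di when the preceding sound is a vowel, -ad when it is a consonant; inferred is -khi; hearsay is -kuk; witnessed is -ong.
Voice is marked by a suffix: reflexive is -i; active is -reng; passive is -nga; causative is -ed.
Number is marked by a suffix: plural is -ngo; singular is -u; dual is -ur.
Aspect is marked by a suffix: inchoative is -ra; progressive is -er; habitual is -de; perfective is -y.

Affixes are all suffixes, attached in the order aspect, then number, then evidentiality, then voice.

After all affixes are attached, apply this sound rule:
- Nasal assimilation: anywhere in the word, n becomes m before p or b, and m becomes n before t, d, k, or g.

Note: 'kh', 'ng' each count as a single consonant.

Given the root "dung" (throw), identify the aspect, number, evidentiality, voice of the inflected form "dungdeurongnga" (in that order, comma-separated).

habitual, dual, witnessed, passive

Segment: dung-de-ur-ong-nga.
aspect: -de → habitual.
number: -ur → dual.
evidentiality: -ong → witnessed.
voice: -nga → passive.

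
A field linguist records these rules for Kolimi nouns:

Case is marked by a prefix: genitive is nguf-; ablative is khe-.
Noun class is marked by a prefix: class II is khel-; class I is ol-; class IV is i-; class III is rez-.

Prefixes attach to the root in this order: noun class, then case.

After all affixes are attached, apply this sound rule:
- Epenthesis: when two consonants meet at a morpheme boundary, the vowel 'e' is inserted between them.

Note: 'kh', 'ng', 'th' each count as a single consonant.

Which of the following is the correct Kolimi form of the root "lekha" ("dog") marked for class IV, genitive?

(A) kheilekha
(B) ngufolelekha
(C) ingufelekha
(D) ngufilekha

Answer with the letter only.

Attach noun class class IV i- → ilekha.
Attach case genitive nguf- → ngufilekha.
Epenthesis: no change.
So the correct form is ngufilekha, option (D).
(C) ingufelekha is wrong: it has the affixes in the wrong order.
(B) ngufolelekha is wrong: it uses class I instead of class IV for noun class.
(A) kheilekha is wrong: it uses ablative instead of genitive for case.

D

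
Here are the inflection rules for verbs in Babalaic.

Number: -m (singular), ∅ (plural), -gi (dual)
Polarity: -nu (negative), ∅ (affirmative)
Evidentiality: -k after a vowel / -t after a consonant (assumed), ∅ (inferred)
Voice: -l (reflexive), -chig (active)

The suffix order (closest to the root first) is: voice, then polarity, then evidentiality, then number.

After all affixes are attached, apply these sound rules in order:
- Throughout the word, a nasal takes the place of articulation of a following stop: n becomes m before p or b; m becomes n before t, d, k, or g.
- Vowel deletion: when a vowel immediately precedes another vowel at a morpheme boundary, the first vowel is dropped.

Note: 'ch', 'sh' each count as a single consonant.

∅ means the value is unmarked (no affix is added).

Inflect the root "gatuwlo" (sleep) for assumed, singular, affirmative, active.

Attach voice active -chig → gatuwlochig.
polarity = affirmative: zero marking, form stays gatuwlochig.
Attach evidentiality assumed -t (after consonant 'g') → gatuwlochigt.
Attach number singular -m → gatuwlochigtm.
Nasal assimilation: no change.
Vowel deletion: no change.

gatuwlochigtm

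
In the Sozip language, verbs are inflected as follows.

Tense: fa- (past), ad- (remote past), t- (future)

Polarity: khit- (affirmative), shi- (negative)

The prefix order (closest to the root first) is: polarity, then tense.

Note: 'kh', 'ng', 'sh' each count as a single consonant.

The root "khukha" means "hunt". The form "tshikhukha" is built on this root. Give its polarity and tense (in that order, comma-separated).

Segment: t-shi-khukha.
polarity: shi- → negative.
tense: t- → future.

negative, future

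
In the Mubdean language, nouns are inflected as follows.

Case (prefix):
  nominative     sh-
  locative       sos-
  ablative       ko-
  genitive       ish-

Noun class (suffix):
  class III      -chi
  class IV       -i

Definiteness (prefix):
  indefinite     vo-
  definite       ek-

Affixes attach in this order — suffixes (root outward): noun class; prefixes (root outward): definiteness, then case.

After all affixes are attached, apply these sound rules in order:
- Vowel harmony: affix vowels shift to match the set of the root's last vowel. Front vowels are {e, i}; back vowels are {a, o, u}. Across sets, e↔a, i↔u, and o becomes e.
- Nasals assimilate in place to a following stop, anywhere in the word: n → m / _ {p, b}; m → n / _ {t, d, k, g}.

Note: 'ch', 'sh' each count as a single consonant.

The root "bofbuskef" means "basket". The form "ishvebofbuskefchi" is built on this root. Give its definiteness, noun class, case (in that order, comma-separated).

Segment: ish-vo-bofbuskef-chi.
definiteness: vo- → indefinite.
noun class: -chi → class III.
case: ish- → genitive.

indefinite, class III, genitive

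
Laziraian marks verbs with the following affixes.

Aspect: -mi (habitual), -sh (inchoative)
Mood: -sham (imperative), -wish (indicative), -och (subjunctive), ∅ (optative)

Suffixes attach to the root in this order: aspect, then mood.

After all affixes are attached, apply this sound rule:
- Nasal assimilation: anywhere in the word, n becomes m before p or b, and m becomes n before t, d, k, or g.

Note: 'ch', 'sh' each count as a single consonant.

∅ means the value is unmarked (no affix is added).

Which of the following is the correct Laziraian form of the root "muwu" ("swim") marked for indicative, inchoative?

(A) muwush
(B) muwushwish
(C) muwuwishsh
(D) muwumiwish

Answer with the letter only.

Attach aspect inchoative -sh → muwush.
Attach mood indicative -wish → muwushwish.
Nasal assimilation: no change.
So the correct form is muwushwish, option (B).
(C) muwuwishsh is wrong: it has the affixes in the wrong order.
(A) muwush is wrong: it uses optative instead of indicative for mood.
(D) muwumiwish is wrong: it uses habitual instead of inchoative for aspect.

B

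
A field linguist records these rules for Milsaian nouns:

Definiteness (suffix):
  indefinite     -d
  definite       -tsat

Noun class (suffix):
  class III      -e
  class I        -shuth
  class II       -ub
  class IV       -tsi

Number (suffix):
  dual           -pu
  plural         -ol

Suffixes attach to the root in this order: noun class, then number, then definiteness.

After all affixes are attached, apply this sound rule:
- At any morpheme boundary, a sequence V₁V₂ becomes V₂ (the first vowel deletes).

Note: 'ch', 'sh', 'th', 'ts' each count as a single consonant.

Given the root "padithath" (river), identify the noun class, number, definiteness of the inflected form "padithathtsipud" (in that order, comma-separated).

class IV, dual, indefinite

Segment: padithath-tsi-pu-d.
noun class: -tsi → class IV.
number: -pu → dual.
definiteness: -d → indefinite.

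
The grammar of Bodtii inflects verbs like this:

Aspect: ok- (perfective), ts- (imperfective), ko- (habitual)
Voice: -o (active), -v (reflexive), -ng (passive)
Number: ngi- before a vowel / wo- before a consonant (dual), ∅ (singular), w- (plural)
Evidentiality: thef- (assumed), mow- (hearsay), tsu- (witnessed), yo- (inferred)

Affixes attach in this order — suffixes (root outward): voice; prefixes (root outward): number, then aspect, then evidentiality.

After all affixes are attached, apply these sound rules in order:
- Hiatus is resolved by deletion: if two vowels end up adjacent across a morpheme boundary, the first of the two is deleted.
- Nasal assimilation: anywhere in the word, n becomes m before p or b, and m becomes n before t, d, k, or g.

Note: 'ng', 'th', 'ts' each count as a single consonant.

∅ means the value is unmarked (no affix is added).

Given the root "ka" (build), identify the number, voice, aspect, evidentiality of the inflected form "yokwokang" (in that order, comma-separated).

Segment: yo-ok-wo-ka-ng.
number: ngi/wo- → dual.
voice: -ng → passive.
aspect: ok- → perfective.
evidentiality: yo- → inferred.

dual, passive, perfective, inferred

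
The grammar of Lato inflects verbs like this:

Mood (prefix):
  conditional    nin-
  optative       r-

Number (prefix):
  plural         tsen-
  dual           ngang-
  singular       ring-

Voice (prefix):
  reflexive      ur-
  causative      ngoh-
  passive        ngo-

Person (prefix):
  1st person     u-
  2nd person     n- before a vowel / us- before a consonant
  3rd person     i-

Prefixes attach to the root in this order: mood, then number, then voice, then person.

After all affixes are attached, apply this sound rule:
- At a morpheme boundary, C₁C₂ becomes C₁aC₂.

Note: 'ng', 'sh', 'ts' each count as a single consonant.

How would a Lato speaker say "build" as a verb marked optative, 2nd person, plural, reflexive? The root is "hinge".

Attach mood optative r- → rhinge.
Attach number plural tsen- → tsenrhinge.
Attach voice reflexive ur- → urtsenrhinge.
Attach person 2nd person n- (before vowel 'u') → nurtsenrhinge.
Apply epenthesis: nurtsenrhinge → nuratsenarahinge.

nuratsenarahinge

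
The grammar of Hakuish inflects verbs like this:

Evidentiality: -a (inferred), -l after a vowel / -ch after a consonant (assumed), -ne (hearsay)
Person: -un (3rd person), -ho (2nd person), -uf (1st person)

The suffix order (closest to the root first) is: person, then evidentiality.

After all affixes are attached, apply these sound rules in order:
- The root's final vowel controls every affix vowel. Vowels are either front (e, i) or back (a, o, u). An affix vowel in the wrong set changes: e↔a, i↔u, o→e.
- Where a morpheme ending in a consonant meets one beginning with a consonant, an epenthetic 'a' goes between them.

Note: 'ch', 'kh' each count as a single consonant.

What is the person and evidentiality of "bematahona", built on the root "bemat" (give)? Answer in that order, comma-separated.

2nd person, hearsay

Segment: bemat-ho-ne.
person: -ho → 2nd person.
evidentiality: -ne → hearsay.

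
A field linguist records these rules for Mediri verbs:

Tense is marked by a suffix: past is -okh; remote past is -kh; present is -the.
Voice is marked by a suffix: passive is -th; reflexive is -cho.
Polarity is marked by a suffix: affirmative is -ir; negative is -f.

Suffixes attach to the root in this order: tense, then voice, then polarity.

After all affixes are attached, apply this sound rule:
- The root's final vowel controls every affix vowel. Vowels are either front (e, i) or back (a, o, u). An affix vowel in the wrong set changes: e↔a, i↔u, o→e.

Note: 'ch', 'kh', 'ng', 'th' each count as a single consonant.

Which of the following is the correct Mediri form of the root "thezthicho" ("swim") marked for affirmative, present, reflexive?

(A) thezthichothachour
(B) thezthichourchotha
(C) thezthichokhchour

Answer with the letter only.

A

Attach tense present -the → thezthichothe.
Attach voice reflexive -cho → thezthichothecho.
Attach polarity affirmative -ir → thezthichothechoir.
Apply vowel harmony: thezthichothechoir → thezthichothachour.
So the correct form is thezthichothachour, option (A).
(B) thezthichourchotha is wrong: it has the affixes in the wrong order.
(C) thezthichokhchour is wrong: it uses remote past instead of present for tense.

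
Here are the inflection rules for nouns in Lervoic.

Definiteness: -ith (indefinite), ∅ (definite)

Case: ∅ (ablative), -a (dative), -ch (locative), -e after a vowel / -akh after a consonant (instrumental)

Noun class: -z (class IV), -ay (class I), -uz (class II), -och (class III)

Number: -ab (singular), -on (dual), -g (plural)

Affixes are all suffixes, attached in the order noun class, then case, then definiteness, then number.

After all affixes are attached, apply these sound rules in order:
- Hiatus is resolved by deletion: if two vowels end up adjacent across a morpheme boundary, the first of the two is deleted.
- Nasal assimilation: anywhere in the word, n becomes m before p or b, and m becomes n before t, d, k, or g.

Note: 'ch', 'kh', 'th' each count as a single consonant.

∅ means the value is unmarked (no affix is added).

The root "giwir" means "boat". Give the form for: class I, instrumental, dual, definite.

Attach noun class class I -ay → giwiray.
Attach case instrumental -akh (after consonant 'y') → giwirayakh.
definiteness = definite: zero marking, form stays giwirayakh.
Attach number dual -on → giwirayakhon.
Vowel deletion: no change.
Nasal assimilation: no change.

giwirayakhon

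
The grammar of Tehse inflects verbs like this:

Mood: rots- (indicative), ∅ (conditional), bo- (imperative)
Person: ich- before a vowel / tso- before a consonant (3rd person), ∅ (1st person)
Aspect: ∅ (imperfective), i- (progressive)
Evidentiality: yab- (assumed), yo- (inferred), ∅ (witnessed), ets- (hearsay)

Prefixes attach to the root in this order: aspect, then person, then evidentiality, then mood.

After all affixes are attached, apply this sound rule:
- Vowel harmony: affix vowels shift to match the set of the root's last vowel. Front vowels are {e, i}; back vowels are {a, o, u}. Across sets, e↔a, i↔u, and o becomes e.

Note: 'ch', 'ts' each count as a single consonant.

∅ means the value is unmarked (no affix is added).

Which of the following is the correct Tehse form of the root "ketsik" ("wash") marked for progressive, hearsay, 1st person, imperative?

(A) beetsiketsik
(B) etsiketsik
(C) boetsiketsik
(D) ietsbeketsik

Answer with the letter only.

Attach aspect progressive i- → iketsik.
person = 1st person: zero marking, form stays iketsik.
Attach evidentiality hearsay ets- → etsiketsik.
Attach mood imperative bo- → boetsiketsik.
Apply vowel harmony: boetsiketsik → beetsiketsik.
So the correct form is beetsiketsik, option (A).
(D) ietsbeketsik is wrong: it has the affixes in the wrong order.
(C) boetsiketsik is wrong: it fails to apply the sound rule(s).
(B) etsiketsik is wrong: it uses conditional instead of imperative for mood.

A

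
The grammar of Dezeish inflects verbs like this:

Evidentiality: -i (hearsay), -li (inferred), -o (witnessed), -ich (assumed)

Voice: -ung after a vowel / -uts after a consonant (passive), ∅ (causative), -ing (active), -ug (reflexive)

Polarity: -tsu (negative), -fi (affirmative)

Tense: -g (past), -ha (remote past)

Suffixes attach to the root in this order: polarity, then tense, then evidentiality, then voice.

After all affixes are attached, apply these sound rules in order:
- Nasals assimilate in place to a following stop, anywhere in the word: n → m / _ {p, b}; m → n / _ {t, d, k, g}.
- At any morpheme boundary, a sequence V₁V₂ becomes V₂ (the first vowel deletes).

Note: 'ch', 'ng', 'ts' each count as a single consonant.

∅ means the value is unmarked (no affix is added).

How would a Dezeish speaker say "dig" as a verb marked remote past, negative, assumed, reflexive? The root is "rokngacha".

Attach polarity negative -tsu → rokngachatsu.
Attach tense remote past -ha → rokngachatsuha.
Attach evidentiality assumed -ich → rokngachatsuhaich.
Attach voice reflexive -ug → rokngachatsuhaichug.
Nasal assimilation: no change.
Apply vowel deletion: rokngachatsuhaichug → rokngachatsuhichug.

rokngachatsuhichug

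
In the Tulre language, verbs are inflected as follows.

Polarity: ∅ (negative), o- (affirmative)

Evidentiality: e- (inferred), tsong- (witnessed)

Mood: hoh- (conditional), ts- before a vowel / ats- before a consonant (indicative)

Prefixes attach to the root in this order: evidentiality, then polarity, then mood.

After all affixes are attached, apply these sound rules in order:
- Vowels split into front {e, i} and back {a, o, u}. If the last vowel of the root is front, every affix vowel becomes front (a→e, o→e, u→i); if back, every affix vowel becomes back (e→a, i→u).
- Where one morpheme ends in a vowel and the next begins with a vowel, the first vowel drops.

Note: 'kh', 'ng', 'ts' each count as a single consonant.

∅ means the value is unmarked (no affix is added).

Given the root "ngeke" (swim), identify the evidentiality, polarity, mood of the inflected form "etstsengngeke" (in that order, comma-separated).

witnessed, negative, indicative

Segment: ats-tsong-ngeke.
evidentiality: tsong- → witnessed.
polarity: ∅ → negative.
mood: ts/ats- → indicative.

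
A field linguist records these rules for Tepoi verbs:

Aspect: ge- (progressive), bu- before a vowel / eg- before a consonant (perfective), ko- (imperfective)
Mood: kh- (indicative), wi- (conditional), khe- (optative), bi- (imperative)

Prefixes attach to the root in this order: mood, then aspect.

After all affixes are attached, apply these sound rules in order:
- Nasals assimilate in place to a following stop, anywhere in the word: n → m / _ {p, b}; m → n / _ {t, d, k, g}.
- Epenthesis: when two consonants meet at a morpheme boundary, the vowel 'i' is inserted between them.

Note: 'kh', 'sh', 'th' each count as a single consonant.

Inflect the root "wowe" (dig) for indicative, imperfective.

kokhiwowe

Attach mood indicative kh- → khwowe.
Attach aspect imperfective ko- → kokhwowe.
Nasal assimilation: no change.
Apply epenthesis: kokhwowe → kokhiwowe.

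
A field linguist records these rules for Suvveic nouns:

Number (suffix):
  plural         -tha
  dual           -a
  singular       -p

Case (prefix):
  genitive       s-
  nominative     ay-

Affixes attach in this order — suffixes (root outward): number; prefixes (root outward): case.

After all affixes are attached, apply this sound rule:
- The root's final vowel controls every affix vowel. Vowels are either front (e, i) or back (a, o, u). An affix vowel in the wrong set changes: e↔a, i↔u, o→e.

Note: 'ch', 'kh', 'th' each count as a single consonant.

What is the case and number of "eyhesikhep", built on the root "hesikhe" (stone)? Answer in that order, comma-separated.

nominative, singular

Segment: ay-hesikhe-p.
case: ay- → nominative.
number: -p → singular.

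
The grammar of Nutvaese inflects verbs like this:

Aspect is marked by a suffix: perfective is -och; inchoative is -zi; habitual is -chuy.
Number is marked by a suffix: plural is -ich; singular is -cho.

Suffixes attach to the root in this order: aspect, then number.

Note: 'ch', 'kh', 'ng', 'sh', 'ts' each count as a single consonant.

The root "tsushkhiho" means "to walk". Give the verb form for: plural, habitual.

tsushkhihochuyich

Attach aspect habitual -chuy → tsushkhihochuy.
Attach number plural -ich → tsushkhihochuyich.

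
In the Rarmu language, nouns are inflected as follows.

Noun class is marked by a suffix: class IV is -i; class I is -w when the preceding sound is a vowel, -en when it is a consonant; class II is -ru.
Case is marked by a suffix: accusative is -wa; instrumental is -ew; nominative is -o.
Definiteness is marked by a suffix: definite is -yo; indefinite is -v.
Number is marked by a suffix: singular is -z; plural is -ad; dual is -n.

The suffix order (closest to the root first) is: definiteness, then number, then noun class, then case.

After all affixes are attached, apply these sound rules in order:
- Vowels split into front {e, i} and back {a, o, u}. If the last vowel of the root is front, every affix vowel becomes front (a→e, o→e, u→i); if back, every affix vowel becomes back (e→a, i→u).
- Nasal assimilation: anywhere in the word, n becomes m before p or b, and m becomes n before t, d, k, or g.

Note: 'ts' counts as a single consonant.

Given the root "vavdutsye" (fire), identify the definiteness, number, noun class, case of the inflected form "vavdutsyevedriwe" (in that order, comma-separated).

indefinite, plural, class II, accusative

Segment: vavdutsye-v-ad-ru-wa.
definiteness: -v → indefinite.
number: -ad → plural.
noun class: -ru → class II.
case: -wa → accusative.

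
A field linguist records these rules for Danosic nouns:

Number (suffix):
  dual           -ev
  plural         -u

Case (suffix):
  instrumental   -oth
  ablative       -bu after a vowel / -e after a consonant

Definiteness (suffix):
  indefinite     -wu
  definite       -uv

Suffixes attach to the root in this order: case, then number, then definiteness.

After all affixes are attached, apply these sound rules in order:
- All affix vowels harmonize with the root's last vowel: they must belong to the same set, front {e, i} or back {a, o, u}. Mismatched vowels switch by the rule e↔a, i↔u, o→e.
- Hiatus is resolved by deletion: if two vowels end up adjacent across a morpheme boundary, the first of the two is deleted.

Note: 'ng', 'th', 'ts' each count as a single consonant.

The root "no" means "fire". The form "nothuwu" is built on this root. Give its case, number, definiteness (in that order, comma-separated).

Segment: no-oth-u-wu.
case: -oth → instrumental.
number: -u → plural.
definiteness: -wu → indefinite.

instrumental, plural, indefinite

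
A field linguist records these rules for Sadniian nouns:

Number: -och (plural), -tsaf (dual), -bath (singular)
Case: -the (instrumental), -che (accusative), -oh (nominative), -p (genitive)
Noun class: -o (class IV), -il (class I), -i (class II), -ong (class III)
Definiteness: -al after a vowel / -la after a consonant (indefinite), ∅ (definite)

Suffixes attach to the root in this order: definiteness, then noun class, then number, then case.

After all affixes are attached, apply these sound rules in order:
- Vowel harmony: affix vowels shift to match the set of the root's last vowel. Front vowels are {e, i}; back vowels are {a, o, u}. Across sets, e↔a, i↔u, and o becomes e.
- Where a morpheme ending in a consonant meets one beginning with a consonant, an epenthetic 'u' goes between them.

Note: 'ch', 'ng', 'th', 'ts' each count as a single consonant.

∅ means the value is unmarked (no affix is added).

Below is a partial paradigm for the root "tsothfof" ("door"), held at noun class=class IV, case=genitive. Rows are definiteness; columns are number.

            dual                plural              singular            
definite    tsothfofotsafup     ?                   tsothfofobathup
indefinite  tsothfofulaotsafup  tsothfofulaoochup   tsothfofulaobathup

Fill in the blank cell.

tsothfofoochup

definiteness = definite: zero marking, form stays tsothfof.
Attach noun class class IV -o → tsothfofo.
Attach number plural -och → tsothfofooch.
Attach case genitive -p → tsothfofoochp.
Vowel harmony: no change.
Apply epenthesis: tsothfofoochp → tsothfofoochup.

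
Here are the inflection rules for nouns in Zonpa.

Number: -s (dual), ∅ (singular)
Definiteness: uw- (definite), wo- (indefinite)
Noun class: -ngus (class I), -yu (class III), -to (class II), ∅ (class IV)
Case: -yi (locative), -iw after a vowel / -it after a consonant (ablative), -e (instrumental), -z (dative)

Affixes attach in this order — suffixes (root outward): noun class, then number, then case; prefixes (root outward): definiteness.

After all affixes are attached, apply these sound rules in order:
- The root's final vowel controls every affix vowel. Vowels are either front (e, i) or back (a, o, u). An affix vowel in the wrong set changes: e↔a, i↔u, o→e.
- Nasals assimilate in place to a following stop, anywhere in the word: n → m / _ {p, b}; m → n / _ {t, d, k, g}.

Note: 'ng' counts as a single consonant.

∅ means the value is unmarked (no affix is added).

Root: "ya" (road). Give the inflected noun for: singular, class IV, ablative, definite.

uwyauw

Attach definiteness definite uw- → uwya.
noun class = class IV: zero marking, form stays uwya.
number = singular: zero marking, form stays uwya.
Attach case ablative -iw (after vowel 'a') → uwyaiw.
Apply vowel harmony: uwyaiw → uwyauw.
Nasal assimilation: no change.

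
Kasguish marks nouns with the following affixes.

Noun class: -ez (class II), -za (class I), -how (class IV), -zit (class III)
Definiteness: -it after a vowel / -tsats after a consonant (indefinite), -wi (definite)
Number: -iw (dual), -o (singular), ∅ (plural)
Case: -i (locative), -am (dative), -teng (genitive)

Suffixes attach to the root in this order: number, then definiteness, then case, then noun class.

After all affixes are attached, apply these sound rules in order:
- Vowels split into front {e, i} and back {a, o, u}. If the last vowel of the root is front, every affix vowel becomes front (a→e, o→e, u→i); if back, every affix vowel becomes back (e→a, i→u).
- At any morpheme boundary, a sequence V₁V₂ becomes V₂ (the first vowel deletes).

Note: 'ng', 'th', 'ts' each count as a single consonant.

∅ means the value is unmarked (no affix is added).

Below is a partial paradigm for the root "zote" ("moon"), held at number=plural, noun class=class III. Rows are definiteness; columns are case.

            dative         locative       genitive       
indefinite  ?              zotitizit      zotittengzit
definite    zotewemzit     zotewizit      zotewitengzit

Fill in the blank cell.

number = plural: zero marking, form stays zote.
Attach definiteness indefinite -it (after vowel 'e') → zoteit.
Attach case dative -am → zoteitam.
Attach noun class class III -zit → zoteitamzit.
Apply vowel harmony: zoteitamzit → zoteitemzit.
Apply vowel deletion: zoteitemzit → zotitemzit.

zotitemzit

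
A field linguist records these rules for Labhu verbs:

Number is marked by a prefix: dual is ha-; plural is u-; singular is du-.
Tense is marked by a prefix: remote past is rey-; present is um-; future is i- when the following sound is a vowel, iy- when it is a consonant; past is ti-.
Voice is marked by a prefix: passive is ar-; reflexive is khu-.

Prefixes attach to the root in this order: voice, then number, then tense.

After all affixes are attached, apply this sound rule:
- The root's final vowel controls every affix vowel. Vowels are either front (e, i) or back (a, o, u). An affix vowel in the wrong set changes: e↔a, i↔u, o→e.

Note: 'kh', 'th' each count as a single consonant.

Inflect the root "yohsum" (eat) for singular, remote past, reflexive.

Attach voice reflexive khu- → khuyohsum.
Attach number singular du- → dukhuyohsum.
Attach tense remote past rey- → reydukhuyohsum.
Apply vowel harmony: reydukhuyohsum → raydukhuyohsum.

raydukhuyohsum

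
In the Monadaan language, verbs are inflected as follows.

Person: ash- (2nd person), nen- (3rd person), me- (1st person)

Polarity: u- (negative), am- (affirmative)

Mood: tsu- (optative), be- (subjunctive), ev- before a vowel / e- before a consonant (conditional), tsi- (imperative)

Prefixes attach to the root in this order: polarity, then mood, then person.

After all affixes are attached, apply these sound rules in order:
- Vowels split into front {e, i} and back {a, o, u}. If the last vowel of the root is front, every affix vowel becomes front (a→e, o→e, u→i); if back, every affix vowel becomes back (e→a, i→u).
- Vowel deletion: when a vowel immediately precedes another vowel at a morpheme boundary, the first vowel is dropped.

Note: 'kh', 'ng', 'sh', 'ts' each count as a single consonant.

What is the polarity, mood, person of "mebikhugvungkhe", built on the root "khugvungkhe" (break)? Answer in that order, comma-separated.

negative, subjunctive, 1st person

Segment: me-be-u-khugvungkhe.
polarity: u- → negative.
mood: be- → subjunctive.
person: me- → 1st person.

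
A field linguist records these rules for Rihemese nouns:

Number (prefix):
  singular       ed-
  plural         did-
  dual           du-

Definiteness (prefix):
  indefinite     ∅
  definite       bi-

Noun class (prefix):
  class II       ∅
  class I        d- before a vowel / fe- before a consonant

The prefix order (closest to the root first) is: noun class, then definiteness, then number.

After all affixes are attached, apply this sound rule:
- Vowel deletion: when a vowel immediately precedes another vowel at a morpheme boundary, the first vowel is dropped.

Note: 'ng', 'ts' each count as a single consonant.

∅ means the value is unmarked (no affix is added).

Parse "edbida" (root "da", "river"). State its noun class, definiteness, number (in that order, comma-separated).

class II, definite, singular

Segment: ed-bi-da.
noun class: ∅ → class II.
definiteness: bi- → definite.
number: ed- → singular.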